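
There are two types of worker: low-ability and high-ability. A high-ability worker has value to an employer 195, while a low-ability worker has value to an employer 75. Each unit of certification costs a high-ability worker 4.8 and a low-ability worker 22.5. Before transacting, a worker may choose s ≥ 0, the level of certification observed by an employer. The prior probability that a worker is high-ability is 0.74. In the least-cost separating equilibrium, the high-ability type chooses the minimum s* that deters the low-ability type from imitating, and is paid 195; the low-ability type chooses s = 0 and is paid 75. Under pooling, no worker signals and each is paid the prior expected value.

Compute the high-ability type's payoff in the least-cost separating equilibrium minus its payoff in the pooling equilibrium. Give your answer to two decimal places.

5.60

Least-cost separating signal: s* solves 75 = 195 − 22.5·s*, so s* = (195 − 75)/22.5 ≈ 5.3333.
High-ability type's separating payoff: 195 − 4.8 × s* = 195 − 4.8 × (195 − 75)/22.5 = 195 − 576/22.5 = 169.4.
Pooling payoff: 0.74 × 195 + 0.26 × 75 = 163.8.
Difference: 169.4 − 163.8 = 5.60.
The high-ability type prefers to separate.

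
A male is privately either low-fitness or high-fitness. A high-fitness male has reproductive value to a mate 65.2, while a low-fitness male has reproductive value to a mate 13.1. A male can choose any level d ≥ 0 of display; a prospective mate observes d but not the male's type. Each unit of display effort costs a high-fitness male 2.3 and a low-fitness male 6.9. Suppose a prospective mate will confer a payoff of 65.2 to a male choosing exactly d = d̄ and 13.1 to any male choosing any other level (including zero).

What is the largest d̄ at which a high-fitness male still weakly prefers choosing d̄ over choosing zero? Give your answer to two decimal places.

22.65

Choosing d̄ yields the high-fitness type 65.2 − 2.3·d̄; choosing zero yields 13.1.
The high-fitness type is indifferent at 65.2 − 2.3·d̄ = 13.1, i.e. d̄ = (65.2 − 13.1) / 2.3 ≈ 22.65.
For any d̄ above 22.65 the high-fitness type would rather pool at zero, so separation collapses.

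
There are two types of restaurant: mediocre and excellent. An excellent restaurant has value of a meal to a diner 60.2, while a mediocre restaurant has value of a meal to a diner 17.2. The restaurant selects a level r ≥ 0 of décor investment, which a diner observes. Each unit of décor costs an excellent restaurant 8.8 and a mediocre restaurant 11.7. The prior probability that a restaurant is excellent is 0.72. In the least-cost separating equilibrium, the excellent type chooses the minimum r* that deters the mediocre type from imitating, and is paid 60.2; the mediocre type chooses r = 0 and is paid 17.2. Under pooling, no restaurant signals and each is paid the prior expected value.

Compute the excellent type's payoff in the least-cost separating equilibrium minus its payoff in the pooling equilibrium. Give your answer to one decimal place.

Least-cost separating signal: r* solves 17.2 = 60.2 − 11.7·r*, so r* = (60.2 − 17.2)/11.7 ≈ 3.6752.
Excellent type's separating payoff: 60.2 − 8.8 × r* = 60.2 − 8.8 × (60.2 − 17.2)/11.7 = 60.2 − 378.4/11.7 ≈ 27.858.
Pooling payoff: 0.72 × 60.2 + 0.28 × 17.2 = 48.16.
Difference: 27.858 − 48.16 = -20.302, i.e. -20.3 to one decimal place.
The excellent type would prefer the pooling outcome.

-20.3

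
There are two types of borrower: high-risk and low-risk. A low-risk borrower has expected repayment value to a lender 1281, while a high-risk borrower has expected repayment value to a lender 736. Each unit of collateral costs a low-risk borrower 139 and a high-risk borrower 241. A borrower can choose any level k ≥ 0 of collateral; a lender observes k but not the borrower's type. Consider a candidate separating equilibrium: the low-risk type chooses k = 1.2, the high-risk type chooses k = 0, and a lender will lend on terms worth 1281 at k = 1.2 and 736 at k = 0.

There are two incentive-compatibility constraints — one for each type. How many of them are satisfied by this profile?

1

High-risk type: stay at 0 → 736; mimic → 1281 − 241 × 1.2 = 991.8. IC fails (736 < 991.8).
Low-risk type: signal → 1281 − 139 × 1.2 = 1114.2; deviate to 0 → 736. IC holds (1114.2 ≥ 736).
1 of 2 constraints hold, so this profile is not an equilibrium.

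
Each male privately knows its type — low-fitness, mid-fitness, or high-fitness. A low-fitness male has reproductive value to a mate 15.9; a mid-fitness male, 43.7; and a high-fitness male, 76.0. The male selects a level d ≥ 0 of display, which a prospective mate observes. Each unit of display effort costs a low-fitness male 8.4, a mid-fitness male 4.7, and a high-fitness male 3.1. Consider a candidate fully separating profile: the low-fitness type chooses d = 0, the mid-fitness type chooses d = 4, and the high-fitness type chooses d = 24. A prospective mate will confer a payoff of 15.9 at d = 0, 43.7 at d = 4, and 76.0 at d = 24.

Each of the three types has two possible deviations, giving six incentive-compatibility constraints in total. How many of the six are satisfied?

4

Low-fitness (own payoff 15.9): to d=4 gives 43.7 − 8.4×4 = 10.1 → no gain ✓; to d=24 gives 76.0 − 8.4×24 = -125.6 → no gain ✓.
High-fitness (own payoff 76.0 − 3.1×24 = 1.6): to d=0 gives 15.9 → profitable ✗; to d=4 gives 43.7 − 3.1×4 = 31.3 → profitable ✗.
Mid-fitness (own payoff 43.7 − 4.7×4 = 24.9): to d=0 gives 15.9 → no gain ✓; to d=24 gives 76.0 − 4.7×24 = -36.8 → no gain ✓.
4 of the 6 constraints hold; not an equilibrium.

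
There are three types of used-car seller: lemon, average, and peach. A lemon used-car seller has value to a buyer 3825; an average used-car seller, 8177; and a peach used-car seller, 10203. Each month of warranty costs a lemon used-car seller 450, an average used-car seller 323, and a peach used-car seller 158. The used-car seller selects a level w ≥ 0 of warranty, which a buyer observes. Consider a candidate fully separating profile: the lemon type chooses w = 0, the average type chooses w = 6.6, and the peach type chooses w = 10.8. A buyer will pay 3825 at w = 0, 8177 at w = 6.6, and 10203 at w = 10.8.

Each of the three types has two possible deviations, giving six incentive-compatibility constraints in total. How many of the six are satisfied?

3

Average (own payoff 8177 − 323×6.6 = 6045.2): to w=0 gives 3825 → no gain ✓; to w=10.8 gives 10203 − 323×10.8 = 6714.6 → profitable ✗.
Peach (own payoff 10203 − 158×10.8 = 8496.6): to w=0 gives 3825 → no gain ✓; to w=6.6 gives 8177 − 158×6.6 = 7134.2 → no gain ✓.
Lemon (own payoff 3825): to w=6.6 gives 8177 − 450×6.6 = 5207 → profitable ✗; to w=10.8 gives 10203 − 450×10.8 = 5343 → profitable ✗.
3 of the 6 constraints hold; not an equilibrium.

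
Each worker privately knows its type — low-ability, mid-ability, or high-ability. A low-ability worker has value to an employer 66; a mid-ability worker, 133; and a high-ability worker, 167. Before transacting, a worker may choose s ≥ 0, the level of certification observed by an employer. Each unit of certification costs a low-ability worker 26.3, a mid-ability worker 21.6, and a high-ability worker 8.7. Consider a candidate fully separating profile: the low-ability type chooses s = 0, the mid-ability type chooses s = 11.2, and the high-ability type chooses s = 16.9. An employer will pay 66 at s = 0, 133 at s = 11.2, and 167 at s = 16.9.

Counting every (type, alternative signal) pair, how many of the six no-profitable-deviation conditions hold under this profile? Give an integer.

High-ability (own payoff 167 − 8.7×16.9 = 19.97): to s=0 gives 66 → profitable ✗; to s=11.2 gives 133 − 8.7×11.2 = 35.56 → profitable ✗.
Low-ability (own payoff 66): to s=11.2 gives 133 − 26.3×11.2 = -161.56 → no gain ✓; to s=16.9 gives 167 − 26.3×16.9 = -277.47 → no gain ✓.
Mid-ability (own payoff 133 − 21.6×11.2 = -108.92): to s=0 gives 66 → profitable ✗; to s=16.9 gives 167 − 21.6×16.9 = -198.04 → no gain ✓.
3 of the 6 constraints hold; not an equilibrium.

3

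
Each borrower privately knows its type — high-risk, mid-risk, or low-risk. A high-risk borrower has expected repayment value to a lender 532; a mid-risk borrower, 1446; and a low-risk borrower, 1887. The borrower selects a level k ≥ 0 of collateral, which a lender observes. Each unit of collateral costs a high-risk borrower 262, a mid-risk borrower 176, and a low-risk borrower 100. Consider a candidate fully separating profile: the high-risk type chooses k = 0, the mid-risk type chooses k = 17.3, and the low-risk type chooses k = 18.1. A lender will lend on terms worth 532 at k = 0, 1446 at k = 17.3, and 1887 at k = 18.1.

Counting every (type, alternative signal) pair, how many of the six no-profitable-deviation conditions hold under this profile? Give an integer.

3

Mid-risk (own payoff 1446 − 176×17.3 = -1598.8): to k=0 gives 532 → profitable ✗; to k=18.1 gives 1887 − 176×18.1 = -1298.6 → profitable ✗.
High-risk (own payoff 532): to k=17.3 gives 1446 − 262×17.3 = -3086.6 → no gain ✓; to k=18.1 gives 1887 − 262×18.1 = -2855.2 → no gain ✓.
Low-risk (own payoff 1887 − 100×18.1 = 77): to k=0 gives 532 → profitable ✗; to k=17.3 gives 1446 − 100×17.3 = -284 → no gain ✓.
3 of the 6 constraints hold; not an equilibrium.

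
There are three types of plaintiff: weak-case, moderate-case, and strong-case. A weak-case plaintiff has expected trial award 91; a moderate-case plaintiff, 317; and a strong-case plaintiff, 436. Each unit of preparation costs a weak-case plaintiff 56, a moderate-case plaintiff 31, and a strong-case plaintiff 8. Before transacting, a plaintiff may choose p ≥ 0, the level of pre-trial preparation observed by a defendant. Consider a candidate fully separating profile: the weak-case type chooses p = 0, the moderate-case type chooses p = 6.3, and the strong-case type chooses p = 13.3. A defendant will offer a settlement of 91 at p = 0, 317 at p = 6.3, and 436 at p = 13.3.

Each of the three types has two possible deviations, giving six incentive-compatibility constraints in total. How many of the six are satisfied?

Moderate-case (own payoff 317 − 31×6.3 = 121.7): to p=0 gives 91 → no gain ✓; to p=13.3 gives 436 − 31×13.3 = 23.7 → no gain ✓.
Strong-case (own payoff 436 − 8×13.3 = 329.6): to p=0 gives 91 → no gain ✓; to p=6.3 gives 317 − 8×6.3 = 266.6 → no gain ✓.
Weak-case (own payoff 91): to p=6.3 gives 317 − 56×6.3 = -35.8 → no gain ✓; to p=13.3 gives 436 − 56×13.3 = -308.8 → no gain ✓.
6 of the 6 constraints hold; this profile is a separating equilibrium.

6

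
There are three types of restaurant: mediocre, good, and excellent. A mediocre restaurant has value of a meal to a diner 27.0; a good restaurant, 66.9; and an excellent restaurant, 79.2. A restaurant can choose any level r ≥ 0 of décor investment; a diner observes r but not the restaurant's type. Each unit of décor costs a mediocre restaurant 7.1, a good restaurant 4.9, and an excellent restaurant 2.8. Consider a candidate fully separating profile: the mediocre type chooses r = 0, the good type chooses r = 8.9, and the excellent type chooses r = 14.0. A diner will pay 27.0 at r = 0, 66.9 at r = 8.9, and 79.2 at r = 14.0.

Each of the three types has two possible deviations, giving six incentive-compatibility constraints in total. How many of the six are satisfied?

Good (own payoff 66.9 − 4.9×8.9 = 23.29): to r=0 gives 27.0 → profitable ✗; to r=14.0 gives 79.2 − 4.9×14.0 = 10.6 → no gain ✓.
Excellent (own payoff 79.2 − 2.8×14.0 = 40): to r=0 gives 27.0 → no gain ✓; to r=8.9 gives 66.9 − 2.8×8.9 = 41.98 → profitable ✗.
Mediocre (own payoff 27.0): to r=8.9 gives 66.9 − 7.1×8.9 = 3.71 → no gain ✓; to r=14.0 gives 79.2 − 7.1×14.0 = -20.2 → no gain ✓.
4 of the 6 constraints hold; not an equilibrium.

4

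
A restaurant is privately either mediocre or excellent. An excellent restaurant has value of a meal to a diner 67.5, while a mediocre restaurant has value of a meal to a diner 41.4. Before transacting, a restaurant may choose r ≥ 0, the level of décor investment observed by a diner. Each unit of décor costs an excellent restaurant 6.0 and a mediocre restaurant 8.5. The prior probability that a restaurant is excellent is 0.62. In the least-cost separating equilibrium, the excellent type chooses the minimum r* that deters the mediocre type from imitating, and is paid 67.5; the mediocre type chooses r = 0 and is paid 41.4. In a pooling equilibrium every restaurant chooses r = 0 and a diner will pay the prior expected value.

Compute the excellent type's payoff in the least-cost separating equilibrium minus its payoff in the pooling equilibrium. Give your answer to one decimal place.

-8.5

Least-cost separating signal: r* solves 41.4 = 67.5 − 8.5·r*, so r* = (67.5 − 41.4)/8.5 ≈ 3.0706.
Excellent type's separating payoff: 67.5 − 6.0 × r* = 67.5 − 6.0 × (67.5 − 41.4)/8.5 = 67.5 − 156.6/8.5 ≈ 49.076.
Pooling payoff: 0.62 × 67.5 + 0.38 × 41.4 = 57.582.
Difference: 49.076 − 57.582 = -8.506, i.e. -8.5 to one decimal place.
The excellent type would prefer the pooling outcome.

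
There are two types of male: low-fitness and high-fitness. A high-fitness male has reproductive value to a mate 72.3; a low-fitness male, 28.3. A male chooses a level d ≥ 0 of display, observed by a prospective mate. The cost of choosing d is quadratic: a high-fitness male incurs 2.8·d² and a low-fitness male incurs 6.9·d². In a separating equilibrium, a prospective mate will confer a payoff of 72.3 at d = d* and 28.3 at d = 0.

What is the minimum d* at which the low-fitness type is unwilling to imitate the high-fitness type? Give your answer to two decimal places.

The low-fitness type at d = 0 receives 28.3; imitating at d* yields 72.3 − 6.9·d*².
Indifference: 28.3 = 72.3 − 6.9·d*², so d*² = (72.3 − 28.3) / 6.9 ≈ 6.3768.
d* = √6.3768 ≈ 2.53.

2.53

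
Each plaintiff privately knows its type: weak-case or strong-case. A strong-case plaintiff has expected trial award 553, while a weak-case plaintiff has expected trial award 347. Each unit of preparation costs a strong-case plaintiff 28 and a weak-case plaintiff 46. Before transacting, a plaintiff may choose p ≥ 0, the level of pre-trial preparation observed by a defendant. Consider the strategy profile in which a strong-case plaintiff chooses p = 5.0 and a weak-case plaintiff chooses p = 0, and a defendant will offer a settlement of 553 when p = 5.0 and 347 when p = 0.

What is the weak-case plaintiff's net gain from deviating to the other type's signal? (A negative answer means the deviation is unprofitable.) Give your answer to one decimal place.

Playing p = 0 the weak-case plaintiff receives 347.
Deviating to p = 5.0 brings payment 553 at cost 46 × 5.0 = 230, netting 323.
Gain from deviating: 323 − 347 = -24.0.
The gain is negative, so the weak-case type's incentive-compatibility constraint is satisfied.

-24.0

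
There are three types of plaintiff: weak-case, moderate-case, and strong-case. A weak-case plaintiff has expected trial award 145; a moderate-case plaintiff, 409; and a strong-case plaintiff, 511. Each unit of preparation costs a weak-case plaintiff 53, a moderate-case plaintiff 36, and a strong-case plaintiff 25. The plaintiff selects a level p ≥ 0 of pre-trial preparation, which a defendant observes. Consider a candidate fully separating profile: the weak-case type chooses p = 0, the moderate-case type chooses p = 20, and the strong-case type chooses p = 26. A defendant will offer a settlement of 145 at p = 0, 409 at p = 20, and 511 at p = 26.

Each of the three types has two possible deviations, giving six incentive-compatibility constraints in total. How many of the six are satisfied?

3

Weak-case (own payoff 145): to p=20 gives 409 − 53×20 = -651 → no gain ✓; to p=26 gives 511 − 53×26 = -867 → no gain ✓.
Moderate-case (own payoff 409 − 36×20 = -311): to p=0 gives 145 → profitable ✗; to p=26 gives 511 − 36×26 = -425 → no gain ✓.
Strong-case (own payoff 511 − 25×26 = -139): to p=0 gives 145 → profitable ✗; to p=20 gives 409 − 25×20 = -91 → profitable ✗.
3 of the 6 constraints hold; not an equilibrium.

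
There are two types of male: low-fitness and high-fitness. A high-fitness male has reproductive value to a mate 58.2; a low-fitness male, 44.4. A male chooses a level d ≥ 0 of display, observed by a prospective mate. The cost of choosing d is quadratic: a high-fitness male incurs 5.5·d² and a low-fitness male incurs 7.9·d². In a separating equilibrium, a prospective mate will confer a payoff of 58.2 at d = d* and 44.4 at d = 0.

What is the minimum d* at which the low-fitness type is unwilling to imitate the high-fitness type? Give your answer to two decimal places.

The low-fitness type at d = 0 receives 44.4; imitating at d* yields 58.2 − 7.9·d*².
Indifference: 44.4 = 58.2 − 7.9·d*², so d*² = (58.2 − 44.4) / 7.9 ≈ 1.7468.
d* = √1.7468 ≈ 1.32.

1.32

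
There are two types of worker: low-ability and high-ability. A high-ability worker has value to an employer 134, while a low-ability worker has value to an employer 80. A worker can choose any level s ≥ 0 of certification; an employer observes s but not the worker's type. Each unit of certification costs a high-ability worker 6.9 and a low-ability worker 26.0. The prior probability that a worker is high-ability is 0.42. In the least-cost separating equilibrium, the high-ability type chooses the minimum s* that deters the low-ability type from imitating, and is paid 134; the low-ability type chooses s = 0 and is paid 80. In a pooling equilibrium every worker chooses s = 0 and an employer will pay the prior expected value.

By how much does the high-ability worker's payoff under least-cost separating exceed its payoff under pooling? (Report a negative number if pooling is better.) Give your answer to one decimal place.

Least-cost separating signal: s* solves 80 = 134 − 26.0·s*, so s* = (134 − 80)/26.0 ≈ 2.0769.
High-ability type's separating payoff: 134 − 6.9 × s* = 134 − 6.9 × (134 − 80)/26.0 = 134 − 372.6/26.0 ≈ 119.669.
Pooling payoff: 0.42 × 134 + 0.58 × 80 = 102.68.
Difference: 119.669 − 102.68 = 16.989, i.e. 17.0 to one decimal place.
The high-ability type prefers to separate.

17.0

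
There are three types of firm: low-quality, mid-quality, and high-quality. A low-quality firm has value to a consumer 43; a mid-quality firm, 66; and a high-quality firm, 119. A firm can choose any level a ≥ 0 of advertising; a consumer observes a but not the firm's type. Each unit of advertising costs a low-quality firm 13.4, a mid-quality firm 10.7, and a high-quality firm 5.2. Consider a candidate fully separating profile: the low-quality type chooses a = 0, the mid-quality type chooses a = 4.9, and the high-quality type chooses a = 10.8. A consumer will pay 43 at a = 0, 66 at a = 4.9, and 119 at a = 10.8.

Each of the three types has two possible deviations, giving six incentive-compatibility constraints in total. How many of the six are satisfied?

Low-quality (own payoff 43): to a=4.9 gives 66 − 13.4×4.9 = 0.34 → no gain ✓; to a=10.8 gives 119 − 13.4×10.8 = -25.72 → no gain ✓.
High-quality (own payoff 119 − 5.2×10.8 = 62.84): to a=0 gives 43 → no gain ✓; to a=4.9 gives 66 − 5.2×4.9 = 40.52 → no gain ✓.
Mid-quality (own payoff 66 − 10.7×4.9 = 13.57): to a=0 gives 43 → profitable ✗; to a=10.8 gives 119 − 10.7×10.8 = 3.44 → no gain ✓.
5 of the 6 constraints hold; not an equilibrium.

5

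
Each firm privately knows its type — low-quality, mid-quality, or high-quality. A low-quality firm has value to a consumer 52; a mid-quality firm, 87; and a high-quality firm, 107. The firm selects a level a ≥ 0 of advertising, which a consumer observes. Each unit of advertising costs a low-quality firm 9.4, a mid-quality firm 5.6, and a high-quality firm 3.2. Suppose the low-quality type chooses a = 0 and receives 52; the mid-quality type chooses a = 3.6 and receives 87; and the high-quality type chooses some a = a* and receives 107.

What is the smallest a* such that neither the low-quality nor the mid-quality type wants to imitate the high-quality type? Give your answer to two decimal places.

7.17

Low-quality type (on-path payoff 52) won't mimic when 52 ≥ 107 − 9.4·a*, i.e. a* ≥ 5.85.
Mid-quality type (on-path payoff 87 − 5.6×3.6 = 66.84) won't mimic when 66.84 ≥ 107 − 5.6·a*, i.e. a* ≥ 7.17.
Both must hold, so a* = max(5.85, 7.17) = 7.17. The mid-quality type's constraint binds.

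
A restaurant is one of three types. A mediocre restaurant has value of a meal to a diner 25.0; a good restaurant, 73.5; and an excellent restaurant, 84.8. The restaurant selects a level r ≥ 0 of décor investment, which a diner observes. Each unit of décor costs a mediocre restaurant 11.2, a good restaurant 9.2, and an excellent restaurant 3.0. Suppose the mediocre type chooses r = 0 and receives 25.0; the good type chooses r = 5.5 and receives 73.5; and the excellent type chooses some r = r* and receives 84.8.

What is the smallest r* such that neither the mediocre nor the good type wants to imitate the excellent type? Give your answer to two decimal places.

Mediocre type (on-path payoff 25.0) won't mimic when 25.0 ≥ 84.8 − 11.2·r*, i.e. r* ≥ 5.34.
Good type (on-path payoff 73.5 − 9.2×5.5 = 22.9) won't mimic when 22.9 ≥ 84.8 − 9.2·r*, i.e. r* ≥ 6.73.
Both must hold, so r* = max(5.34, 6.73) = 6.73. The good type's constraint binds.

6.73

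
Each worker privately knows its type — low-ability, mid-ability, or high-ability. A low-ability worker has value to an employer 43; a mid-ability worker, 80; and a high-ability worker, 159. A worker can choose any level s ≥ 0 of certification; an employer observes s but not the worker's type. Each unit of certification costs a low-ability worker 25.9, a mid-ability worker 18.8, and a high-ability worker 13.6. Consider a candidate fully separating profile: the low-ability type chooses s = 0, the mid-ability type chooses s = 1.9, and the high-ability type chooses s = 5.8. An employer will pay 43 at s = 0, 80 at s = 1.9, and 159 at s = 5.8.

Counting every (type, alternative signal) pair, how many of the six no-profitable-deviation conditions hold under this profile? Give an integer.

5

High-ability (own payoff 159 − 13.6×5.8 = 80.12): to s=0 gives 43 → no gain ✓; to s=1.9 gives 80 − 13.6×1.9 = 54.16 → no gain ✓.
Mid-ability (own payoff 80 − 18.8×1.9 = 44.28): to s=0 gives 43 → no gain ✓; to s=5.8 gives 159 − 18.8×5.8 = 49.96 → profitable ✗.
Low-ability (own payoff 43): to s=1.9 gives 80 − 25.9×1.9 = 30.79 → no gain ✓; to s=5.8 gives 159 − 25.9×5.8 = 8.78 → no gain ✓.
5 of the 6 constraints hold; not an equilibrium.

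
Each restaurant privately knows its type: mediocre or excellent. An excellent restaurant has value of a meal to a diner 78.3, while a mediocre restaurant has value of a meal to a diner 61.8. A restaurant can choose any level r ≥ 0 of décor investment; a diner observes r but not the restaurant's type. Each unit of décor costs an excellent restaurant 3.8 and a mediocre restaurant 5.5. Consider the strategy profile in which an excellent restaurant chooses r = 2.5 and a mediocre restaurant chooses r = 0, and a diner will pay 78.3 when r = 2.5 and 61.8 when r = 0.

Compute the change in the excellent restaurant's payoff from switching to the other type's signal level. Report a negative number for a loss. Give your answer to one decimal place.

Playing r = 2.5 the excellent restaurant receives 78.3 − 3.8 × 2.5 = 68.8.
Deviating to r = 0 yields 61.8 instead.
Gain from deviating: 61.8 − 68.8 = -7.0.
The gain is negative, so the excellent type's incentive-compatibility constraint is satisfied.

-7.0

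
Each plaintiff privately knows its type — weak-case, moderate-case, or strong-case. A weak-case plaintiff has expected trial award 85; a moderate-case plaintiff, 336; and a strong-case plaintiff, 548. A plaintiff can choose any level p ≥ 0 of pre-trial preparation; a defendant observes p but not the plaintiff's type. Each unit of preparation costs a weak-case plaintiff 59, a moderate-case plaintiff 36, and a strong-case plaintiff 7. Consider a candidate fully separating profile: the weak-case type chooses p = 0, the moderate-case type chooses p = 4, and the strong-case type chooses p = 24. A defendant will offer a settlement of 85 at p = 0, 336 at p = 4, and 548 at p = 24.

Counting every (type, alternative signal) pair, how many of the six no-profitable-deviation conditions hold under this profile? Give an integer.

Strong-case (own payoff 548 − 7×24 = 380): to p=0 gives 85 → no gain ✓; to p=4 gives 336 − 7×4 = 308 → no gain ✓.
Moderate-case (own payoff 336 − 36×4 = 192): to p=0 gives 85 → no gain ✓; to p=24 gives 548 − 36×24 = -316 → no gain ✓.
Weak-case (own payoff 85): to p=4 gives 336 − 59×4 = 100 → profitable ✗; to p=24 gives 548 − 59×24 = -868 → no gain ✓.
5 of the 6 constraints hold; not an equilibrium.

5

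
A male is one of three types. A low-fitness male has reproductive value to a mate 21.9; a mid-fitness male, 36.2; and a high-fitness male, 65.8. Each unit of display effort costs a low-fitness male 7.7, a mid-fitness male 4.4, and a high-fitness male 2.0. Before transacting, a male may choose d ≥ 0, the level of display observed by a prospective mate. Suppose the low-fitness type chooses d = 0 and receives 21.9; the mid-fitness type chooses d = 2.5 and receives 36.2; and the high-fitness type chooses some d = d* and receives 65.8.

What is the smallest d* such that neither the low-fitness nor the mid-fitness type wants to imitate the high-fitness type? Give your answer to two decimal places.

Mid-fitness type (on-path payoff 36.2 − 4.4×2.5 = 25.2) won't mimic when 25.2 ≥ 65.8 − 4.4·d*, i.e. d* ≥ 9.23.
Low-fitness type (on-path payoff 21.9) won't mimic when 21.9 ≥ 65.8 − 7.7·d*, i.e. d* ≥ 5.70.
Both must hold, so d* = max(5.70, 9.23) = 9.23. The mid-fitness type's constraint binds.

9.23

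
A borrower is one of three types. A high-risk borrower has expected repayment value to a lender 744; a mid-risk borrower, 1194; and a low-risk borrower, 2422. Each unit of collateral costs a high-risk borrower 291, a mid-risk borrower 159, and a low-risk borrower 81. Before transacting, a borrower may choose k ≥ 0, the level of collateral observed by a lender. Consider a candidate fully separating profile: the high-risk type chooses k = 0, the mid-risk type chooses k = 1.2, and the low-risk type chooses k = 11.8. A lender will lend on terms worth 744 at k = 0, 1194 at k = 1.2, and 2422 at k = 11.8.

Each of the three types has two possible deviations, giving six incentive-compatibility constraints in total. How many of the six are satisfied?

High-risk (own payoff 744): to k=1.2 gives 1194 − 291×1.2 = 844.8 → profitable ✗; to k=11.8 gives 2422 − 291×11.8 = -1011.8 → no gain ✓.
Mid-risk (own payoff 1194 − 159×1.2 = 1003.2): to k=0 gives 744 → no gain ✓; to k=11.8 gives 2422 − 159×11.8 = 545.8 → no gain ✓.
Low-risk (own payoff 2422 − 81×11.8 = 1466.2): to k=0 gives 744 → no gain ✓; to k=1.2 gives 1194 − 81×1.2 = 1096.8 → no gain ✓.
5 of the 6 constraints hold; not an equilibrium.

5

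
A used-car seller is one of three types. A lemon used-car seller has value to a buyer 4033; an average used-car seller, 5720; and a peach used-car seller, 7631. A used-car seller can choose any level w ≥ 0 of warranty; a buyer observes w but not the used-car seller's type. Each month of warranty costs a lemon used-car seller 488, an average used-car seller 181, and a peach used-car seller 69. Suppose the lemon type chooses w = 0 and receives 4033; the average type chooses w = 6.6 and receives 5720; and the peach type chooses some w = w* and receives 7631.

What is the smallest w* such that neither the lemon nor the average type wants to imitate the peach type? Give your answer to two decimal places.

Lemon type (on-path payoff 4033) won't mimic when 4033 ≥ 7631 − 488·w*, i.e. w* ≥ 7.37.
Average type (on-path payoff 5720 − 181×6.6 = 4525.4) won't mimic when 4525.4 ≥ 7631 − 181·w*, i.e. w* ≥ 17.16.
Both must hold, so w* = max(7.37, 17.16) = 17.16. The average type's constraint binds.

17.16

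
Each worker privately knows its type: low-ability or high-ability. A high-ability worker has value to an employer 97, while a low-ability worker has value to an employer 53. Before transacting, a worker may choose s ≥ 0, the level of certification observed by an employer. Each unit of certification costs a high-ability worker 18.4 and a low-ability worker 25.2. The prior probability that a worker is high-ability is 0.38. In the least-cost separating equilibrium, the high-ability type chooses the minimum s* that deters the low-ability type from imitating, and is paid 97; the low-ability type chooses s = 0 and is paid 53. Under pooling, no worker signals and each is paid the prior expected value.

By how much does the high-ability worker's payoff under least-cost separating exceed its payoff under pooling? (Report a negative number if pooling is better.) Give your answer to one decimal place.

-4.8

Least-cost separating signal: s* solves 53 = 97 − 25.2·s*, so s* = (97 − 53)/25.2 ≈ 1.7460.
High-ability type's separating payoff: 97 − 18.4 × s* = 97 − 18.4 × (97 − 53)/25.2 = 97 − 809.6/25.2 ≈ 64.873.
Pooling payoff: 0.38 × 97 + 0.62 × 53 = 69.72.
Difference: 64.873 − 69.72 = -4.847, i.e. -4.8 to one decimal place.
The high-ability type would prefer the pooling outcome.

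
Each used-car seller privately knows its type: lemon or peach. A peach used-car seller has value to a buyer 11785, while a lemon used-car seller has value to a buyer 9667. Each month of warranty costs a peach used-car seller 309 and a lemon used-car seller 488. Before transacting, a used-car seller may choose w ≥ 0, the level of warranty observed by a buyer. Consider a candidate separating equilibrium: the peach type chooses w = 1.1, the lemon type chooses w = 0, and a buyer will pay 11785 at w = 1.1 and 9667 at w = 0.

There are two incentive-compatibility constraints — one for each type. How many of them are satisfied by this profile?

Peach type: signal → 11785 − 309 × 1.1 = 11445.1; deviate to 0 → 9667. IC holds (11445.1 ≥ 9667).
Lemon type: stay at 0 → 9667; mimic → 11785 − 488 × 1.1 = 11248.2. IC fails (9667 < 11248.2).
1 of 2 constraints hold, so this profile is not an equilibrium.

1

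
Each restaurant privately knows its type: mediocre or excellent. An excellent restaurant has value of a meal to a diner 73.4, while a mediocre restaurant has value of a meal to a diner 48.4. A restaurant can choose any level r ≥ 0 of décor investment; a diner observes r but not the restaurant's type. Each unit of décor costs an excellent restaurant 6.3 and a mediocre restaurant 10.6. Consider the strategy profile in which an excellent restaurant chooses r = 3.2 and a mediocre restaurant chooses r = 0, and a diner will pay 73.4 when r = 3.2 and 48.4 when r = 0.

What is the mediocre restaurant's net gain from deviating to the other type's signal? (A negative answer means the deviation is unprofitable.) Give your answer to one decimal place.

-8.9

Playing r = 0 the mediocre restaurant receives 48.4.
Deviating to r = 3.2 brings payment 73.4 at cost 10.6 × 3.2 = 33.92, netting 39.48.
Gain from deviating: 39.48 − 48.4 = -8.92, i.e. -8.9 to one decimal place.
The gain is negative, so the mediocre type's incentive-compatibility constraint is satisfied.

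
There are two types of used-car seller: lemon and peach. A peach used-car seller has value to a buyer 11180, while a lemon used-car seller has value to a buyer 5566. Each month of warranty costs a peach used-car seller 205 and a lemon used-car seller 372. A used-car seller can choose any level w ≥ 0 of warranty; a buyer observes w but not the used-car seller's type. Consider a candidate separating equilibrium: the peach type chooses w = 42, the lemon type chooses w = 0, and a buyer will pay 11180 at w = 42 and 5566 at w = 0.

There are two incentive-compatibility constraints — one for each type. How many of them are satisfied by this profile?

1

Peach type: signal → 11180 − 205 × 42 = 2570; deviate to 0 → 5566. IC fails (2570 < 5566).
Lemon type: stay at 0 → 5566; mimic → 11180 − 372 × 42 = -4444. IC holds (5566 ≥ -4444).
1 of 2 constraints hold, so this profile is not an equilibrium.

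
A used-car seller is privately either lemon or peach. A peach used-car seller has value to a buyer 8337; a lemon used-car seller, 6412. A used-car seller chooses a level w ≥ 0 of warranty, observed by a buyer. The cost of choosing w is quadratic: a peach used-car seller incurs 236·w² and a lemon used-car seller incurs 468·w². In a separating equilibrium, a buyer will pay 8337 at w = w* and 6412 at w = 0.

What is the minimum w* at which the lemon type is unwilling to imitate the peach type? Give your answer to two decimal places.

The lemon type at w = 0 receives 6412; imitating at w* yields 8337 − 468·w*².
Indifference: 6412 = 8337 − 468·w*², so w*² = (8337 − 6412) / 468 ≈ 4.1132.
w* = √4.1132 ≈ 2.03.

2.03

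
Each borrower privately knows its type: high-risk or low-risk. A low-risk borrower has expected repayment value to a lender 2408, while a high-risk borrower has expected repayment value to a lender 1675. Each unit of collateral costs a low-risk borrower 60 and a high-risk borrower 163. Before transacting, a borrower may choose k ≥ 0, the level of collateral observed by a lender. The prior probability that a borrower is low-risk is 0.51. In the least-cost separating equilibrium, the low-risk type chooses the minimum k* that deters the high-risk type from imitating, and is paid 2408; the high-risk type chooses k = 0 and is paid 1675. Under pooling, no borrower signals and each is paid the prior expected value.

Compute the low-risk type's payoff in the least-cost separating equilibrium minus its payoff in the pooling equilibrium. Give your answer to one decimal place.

Least-cost separating signal: k* solves 1675 = 2408 − 163·k*, so k* = (2408 − 1675)/163 ≈ 4.4969.
Low-risk type's separating payoff: 2408 − 60 × k* = 2408 − 60 × (2408 − 1675)/163 = 2408 − 43980/163 ≈ 2138.184.
Pooling payoff: 0.51 × 2408 + 0.49 × 1675 = 2048.83.
Difference: 2138.184 − 2048.83 = 89.354, i.e. 89.4 to one decimal place.
The low-risk type prefers to separate.

89.4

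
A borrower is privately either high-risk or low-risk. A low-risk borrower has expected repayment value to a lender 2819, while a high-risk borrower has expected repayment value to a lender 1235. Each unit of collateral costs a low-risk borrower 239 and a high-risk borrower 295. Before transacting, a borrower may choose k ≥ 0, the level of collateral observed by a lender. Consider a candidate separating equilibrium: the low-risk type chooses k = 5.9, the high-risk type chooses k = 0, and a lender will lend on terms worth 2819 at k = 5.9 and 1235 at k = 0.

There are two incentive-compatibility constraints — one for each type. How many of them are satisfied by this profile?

2

Low-risk type: signal → 2819 − 239 × 5.9 = 1408.9; deviate to 0 → 1235. IC holds (1408.9 ≥ 1235).
High-risk type: stay at 0 → 1235; mimic → 2819 − 295 × 5.9 = 1078.5. IC holds (1235 ≥ 1078.5).
2 of 2 constraints hold, so this is a separating equilibrium.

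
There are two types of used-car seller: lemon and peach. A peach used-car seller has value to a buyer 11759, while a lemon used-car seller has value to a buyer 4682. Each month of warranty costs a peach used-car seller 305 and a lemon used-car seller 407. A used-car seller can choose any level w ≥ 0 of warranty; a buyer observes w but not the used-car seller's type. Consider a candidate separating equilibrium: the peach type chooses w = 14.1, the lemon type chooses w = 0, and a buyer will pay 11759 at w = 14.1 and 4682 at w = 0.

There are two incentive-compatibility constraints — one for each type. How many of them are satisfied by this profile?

Lemon type: stay at 0 → 4682; mimic → 11759 − 407 × 14.1 = 6020.3. IC fails (4682 < 6020.3).
Peach type: signal → 11759 − 305 × 14.1 = 7458.5; deviate to 0 → 4682. IC holds (7458.5 ≥ 4682).
1 of 2 constraints hold, so this profile is not an equilibrium.

1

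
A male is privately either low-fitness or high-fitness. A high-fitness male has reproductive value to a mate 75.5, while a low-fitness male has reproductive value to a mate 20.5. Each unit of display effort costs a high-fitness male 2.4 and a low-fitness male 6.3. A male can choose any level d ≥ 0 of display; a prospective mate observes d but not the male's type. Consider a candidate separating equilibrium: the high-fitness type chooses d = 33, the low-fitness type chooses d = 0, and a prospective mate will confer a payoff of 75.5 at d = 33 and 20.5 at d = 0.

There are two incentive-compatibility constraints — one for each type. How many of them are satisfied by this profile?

High-fitness type: signal → 75.5 − 2.4 × 33 = -3.7; deviate to 0 → 20.5. IC fails (-3.7 < 20.5).
Low-fitness type: stay at 0 → 20.5; mimic → 75.5 − 6.3 × 33 = -132.4. IC holds (20.5 ≥ -132.4).
1 of 2 constraints hold, so this profile is not an equilibrium.

1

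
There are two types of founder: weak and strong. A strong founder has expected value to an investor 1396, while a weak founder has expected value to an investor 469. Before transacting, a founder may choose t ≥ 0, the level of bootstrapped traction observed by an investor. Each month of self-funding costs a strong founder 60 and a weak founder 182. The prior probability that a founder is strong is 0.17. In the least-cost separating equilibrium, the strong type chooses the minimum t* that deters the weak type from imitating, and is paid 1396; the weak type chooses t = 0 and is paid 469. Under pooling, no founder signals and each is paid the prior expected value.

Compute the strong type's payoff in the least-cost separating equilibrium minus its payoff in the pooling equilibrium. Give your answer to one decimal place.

Least-cost separating signal: t* solves 469 = 1396 − 182·t*, so t* = (1396 − 469)/182 ≈ 5.0934.
Strong type's separating payoff: 1396 − 60 × t* = 1396 − 60 × (1396 − 469)/182 = 1396 − 55620/182 ≈ 1090.396.
Pooling payoff: 0.17 × 1396 + 0.83 × 469 = 626.59.
Difference: 1090.396 − 626.59 = 463.806, i.e. 463.8 to one decimal place.
The strong type prefers to separate.

463.8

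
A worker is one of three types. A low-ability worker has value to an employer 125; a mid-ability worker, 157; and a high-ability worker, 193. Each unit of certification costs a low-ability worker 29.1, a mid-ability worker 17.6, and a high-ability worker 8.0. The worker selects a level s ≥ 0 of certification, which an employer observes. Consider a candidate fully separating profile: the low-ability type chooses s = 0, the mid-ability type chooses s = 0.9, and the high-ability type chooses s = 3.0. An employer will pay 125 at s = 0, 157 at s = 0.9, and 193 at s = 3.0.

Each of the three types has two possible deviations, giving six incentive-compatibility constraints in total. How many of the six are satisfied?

5

High-ability (own payoff 193 − 8.0×3.0 = 169): to s=0 gives 125 → no gain ✓; to s=0.9 gives 157 − 8.0×0.9 = 149.8 → no gain ✓.
Mid-ability (own payoff 157 − 17.6×0.9 = 141.16): to s=0 gives 125 → no gain ✓; to s=3.0 gives 193 − 17.6×3.0 = 140.2 → no gain ✓.
Low-ability (own payoff 125): to s=0.9 gives 157 − 29.1×0.9 = 130.81 → profitable ✗; to s=3.0 gives 193 − 29.1×3.0 = 105.7 → no gain ✓.
5 of the 6 constraints hold; not an equilibrium.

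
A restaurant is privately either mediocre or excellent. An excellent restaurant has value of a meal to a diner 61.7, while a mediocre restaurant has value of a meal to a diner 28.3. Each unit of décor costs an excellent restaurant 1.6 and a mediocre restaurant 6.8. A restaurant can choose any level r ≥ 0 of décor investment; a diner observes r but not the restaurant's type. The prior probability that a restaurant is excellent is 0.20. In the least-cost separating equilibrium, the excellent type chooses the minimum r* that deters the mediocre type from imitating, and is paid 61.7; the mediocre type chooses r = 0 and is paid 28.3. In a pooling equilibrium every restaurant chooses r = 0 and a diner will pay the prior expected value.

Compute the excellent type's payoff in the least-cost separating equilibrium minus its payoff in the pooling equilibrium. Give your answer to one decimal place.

Least-cost separating signal: r* solves 28.3 = 61.7 − 6.8·r*, so r* = (61.7 − 28.3)/6.8 ≈ 4.9118.
Excellent type's separating payoff: 61.7 − 1.6 × r* = 61.7 − 1.6 × (61.7 − 28.3)/6.8 = 61.7 − 53.44/6.8 ≈ 53.841.
Pooling payoff: 0.20 × 61.7 + 0.80 × 28.3 = 34.98.
Difference: 53.841 − 34.98 = 18.861, i.e. 18.9 to one decimal place.
The excellent type prefers to separate.

18.9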